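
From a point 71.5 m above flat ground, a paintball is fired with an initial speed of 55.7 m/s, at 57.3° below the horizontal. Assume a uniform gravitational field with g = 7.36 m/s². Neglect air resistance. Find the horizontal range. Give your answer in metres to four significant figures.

41.42 m

vₓ = 55.70 cos 57.3° = 30.09 m/s; v_y0 = −46.87 m/s (downward).
The projectile lands when y = 71.5 + (−46.87) t − ½·7.36·t² = 0. Positive root: t = (−46.87 + √(46.87² + 2·7.36·71.5)) / 7.36 = (−46.87 + 57.00) / 7.36 = 1.377 s.
Horizontal distance: R = vₓ t = 30.09 × 1.377 = 41.42 m.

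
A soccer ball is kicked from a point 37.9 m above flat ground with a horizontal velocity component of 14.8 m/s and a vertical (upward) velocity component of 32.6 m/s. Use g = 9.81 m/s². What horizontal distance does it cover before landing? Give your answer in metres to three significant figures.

113 m

Vertical motion (up positive, ground at y = 0): 4.905 t² − (32.60) t − 37.9 = 0, so t = (32.60 + √(32.60² + 2·9.81·37.9)) / 9.81 = (32.60 + 42.50) / 9.81 = 7.656 s.
Horizontal distance: R = vₓ t = 14.80 × 7.656 = 113.3 m.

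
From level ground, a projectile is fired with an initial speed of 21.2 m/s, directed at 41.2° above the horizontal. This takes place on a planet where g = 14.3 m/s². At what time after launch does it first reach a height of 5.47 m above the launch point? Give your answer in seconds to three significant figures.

0.542 s

vₓ = 21.20 cos 41.2° = 15.95 m/s; v_y0 = 21.20 sin 41.2° = 13.96 m/s.
Require v_y0 t − ½ g t² = 5.47, i.e. 7.150 t² − 13.96 t + 5.47 = 0.
t = [13.96 ± √(13.96² − 2·14.3·5.47)] / 14.3 = (13.96 ± 6.209) / 14.3, so t = 0.5423 s or t = 1.411 s.
The first (ascending) time is 0.5423 s.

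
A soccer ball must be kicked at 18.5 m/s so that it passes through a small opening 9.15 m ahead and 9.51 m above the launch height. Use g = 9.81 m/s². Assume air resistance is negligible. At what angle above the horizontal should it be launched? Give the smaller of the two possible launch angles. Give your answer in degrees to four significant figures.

55.29°

Trajectory: y = x tanθ − g x² (1 + tan²θ)/(2v₀²). With x = 9.15, y = 9.51, v₀ = 18.5, g = 9.81:
1.200 tan²θ − 9.15 tanθ + (10.71) = 0.
tanθ = [9.15 ± √(9.15² − 4 × 1.200 × (10.71))] / (2 × 1.200) = (9.15 ± 5.685) / 2.400, giving tanθ = 1.444 or 6.182.
θ = 55.29° or 80.81°; the smaller is 55.29°.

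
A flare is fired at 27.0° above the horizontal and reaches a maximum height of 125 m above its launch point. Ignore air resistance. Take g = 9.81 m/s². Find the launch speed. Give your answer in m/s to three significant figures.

At the peak v_y = 0, so v_y0 = √(2gH) = √(2 × 9.81 × 125) = 49.52 m/s.
v_y0 = v₀ sin θ ⇒ v₀ = 49.52 / sin 27.0° = 109.1 m/s.

109 m/s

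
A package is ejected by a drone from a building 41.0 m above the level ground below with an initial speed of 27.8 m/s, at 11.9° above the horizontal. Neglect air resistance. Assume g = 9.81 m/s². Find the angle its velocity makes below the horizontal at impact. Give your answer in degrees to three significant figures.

46.8°

vₓ = 27.80 cos 11.9° = 27.20 m/s; v_y0 = 27.80 sin 11.9° = 5.732 m/s.
The projectile lands when y = 41.0 + (5.732) t − ½·9.81·t² = 0. Positive root: t = (5.732 + √(5.732² + 2·9.81·41.0)) / 9.81 = (5.732 + 28.94) / 9.81 = 3.534 s.
At impact: v_y = v_y0 − g t = −28.94 m/s; vₓ = 27.20 m/s.
Angle below horizontal: arctan(|v_y|/vₓ) = arctan(28.94/27.20) = 46.77°.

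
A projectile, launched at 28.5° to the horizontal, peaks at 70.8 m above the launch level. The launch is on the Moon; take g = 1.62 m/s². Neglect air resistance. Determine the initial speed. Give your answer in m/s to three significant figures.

31.7 m/s

At the peak v_y = 0, so v_y0 = √(2gH) = √(2 × 1.62 × 70.8) = 15.15 m/s.
v_y0 = v₀ sin θ ⇒ v₀ = 15.15 / sin 28.5° = 31.74 m/s.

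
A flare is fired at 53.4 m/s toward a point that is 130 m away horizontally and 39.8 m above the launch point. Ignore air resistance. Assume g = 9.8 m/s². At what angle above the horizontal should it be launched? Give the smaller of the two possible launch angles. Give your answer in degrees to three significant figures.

Trajectory: y = x tanθ − g x² (1 + tan²θ)/(2v₀²). With x = 130, y = 39.8, v₀ = 53.4, g = 9.80:
29.04 tan²θ − 130 tanθ + (68.84) = 0.
tanθ = [130 ± √(130² − 4 × 29.04 × (68.84))] / (2 × 29.04) = (130 ± 94.36) / 58.08, giving tanθ = 0.6137 or 3.863.
θ = 31.54° or 75.49°; the smaller is 31.54°.

31.5°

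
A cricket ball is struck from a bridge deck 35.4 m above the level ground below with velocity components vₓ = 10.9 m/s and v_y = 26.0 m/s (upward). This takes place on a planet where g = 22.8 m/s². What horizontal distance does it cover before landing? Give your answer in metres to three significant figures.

With up positive and y = 0 at the ground: y(t) = 35.4 + (26.00) t − 11.40 t². Setting y = 0 and taking the positive root: t = [26.00 + √(26.00² + 2·22.8·35.4)] / 22.8 = (26.00 + 47.86) / 22.8 = 3.239 s.
Horizontal distance: R = vₓ t = 10.90 × 3.239 = 35.31 m.

35.3 m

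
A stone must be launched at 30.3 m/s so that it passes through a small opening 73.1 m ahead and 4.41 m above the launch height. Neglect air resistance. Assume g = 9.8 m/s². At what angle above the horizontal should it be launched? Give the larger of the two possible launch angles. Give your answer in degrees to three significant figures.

63.2°

Trajectory: y = x tanθ − g x² (1 + tan²θ)/(2v₀²). With x = 73.1, y = 4.41, v₀ = 30.3, g = 9.80:
28.52 tan²θ − 73.1 tanθ + (32.93) = 0.
tanθ = [73.1 ± √(73.1² − 4 × 28.52 × (32.93))] / (2 × 28.52) = (73.1 ± 39.84) / 57.04, giving tanθ = 0.5832 or 1.980.
θ = 30.25° or 63.20°; the larger is 63.20°.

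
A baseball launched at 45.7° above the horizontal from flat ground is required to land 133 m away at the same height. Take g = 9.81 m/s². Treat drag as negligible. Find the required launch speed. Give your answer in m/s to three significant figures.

On level ground R = v₀² sin 2θ / g ⇒ v₀ = √(gR / sin 2θ).
v₀ = √(9.81 × 133 / sin 91.40°) = √(1305 / 0.9997) = √1305.1 = 36.13 m/s.

36.1 m/s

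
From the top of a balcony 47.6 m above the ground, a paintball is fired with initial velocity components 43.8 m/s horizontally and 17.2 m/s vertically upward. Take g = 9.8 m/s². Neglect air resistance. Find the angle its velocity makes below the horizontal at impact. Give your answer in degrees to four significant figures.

The projectile lands when y = 47.6 + (17.20) t − ½·9.80·t² = 0. Positive root: t = (17.20 + √(17.20² + 2·9.80·47.6)) / 9.80 = (17.20 + 35.05) / 9.80 = 5.332 s.
At impact: v_y = v_y0 − g t = −35.05 m/s; vₓ = 43.80 m/s.
Angle below horizontal: arctan(|v_y|/vₓ) = arctan(35.05/43.80) = 38.67°.

38.67°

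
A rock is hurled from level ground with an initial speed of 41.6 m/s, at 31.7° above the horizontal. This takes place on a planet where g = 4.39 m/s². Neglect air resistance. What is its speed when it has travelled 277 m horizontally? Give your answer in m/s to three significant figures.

vₓ = 41.60 cos 31.7° = 35.39 m/s; v_y0 = 41.60 sin 31.7° = 21.86 m/s.
x = vₓ t ⇒ t = 277/35.39 = 7.826 s.
Vertical velocity there: v_y = v_y0 − g t = 21.86 − 4.39 × 7.826 = −12.50 m/s.
Speed: √(vₓ² + v_y²) = √(35.39² + 12.50²) = 37.54 m/s.

37.5 m/s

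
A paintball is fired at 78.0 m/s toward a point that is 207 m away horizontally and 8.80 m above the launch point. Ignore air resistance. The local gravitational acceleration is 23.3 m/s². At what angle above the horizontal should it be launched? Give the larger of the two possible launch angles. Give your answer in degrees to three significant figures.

Trajectory: y = x tanθ − g x² (1 + tan²θ)/(2v₀²). With x = 207, y = 8.80, v₀ = 78.0, g = 23.3:
82.05 tan²θ − 207 tanθ + (90.85) = 0.
tanθ = [207 ± √(207² − 4 × 82.05 × (90.85))] / (2 × 82.05) = (207 ± 114.2) / 164.1, giving tanθ = 0.5658 or 1.957.
θ = 29.50° or 62.93°; the larger is 62.93°.

62.9°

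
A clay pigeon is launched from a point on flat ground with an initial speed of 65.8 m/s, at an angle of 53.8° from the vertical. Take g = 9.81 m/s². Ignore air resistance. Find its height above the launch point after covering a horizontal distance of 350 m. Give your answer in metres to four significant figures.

43.04 m

Resolve: vₓ = 65.80 sin 53.8° = 53.10 m/s and v_y0 = 65.80 cos 53.8° = 38.86 m/s.
Time to reach x = 350 m: t = x/vₓ = 350/53.10 = 6.592 s.
Height: y = v_y0 t − ½ g t² = 38.86 × 6.592 − 4.905 × 6.592² = 256.2 − 213.1 = 43.04 m.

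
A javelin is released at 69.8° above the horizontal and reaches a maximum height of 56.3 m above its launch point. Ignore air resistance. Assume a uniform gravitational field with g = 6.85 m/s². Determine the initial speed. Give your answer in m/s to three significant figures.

At the peak v_y = 0, so v_y0 = √(2gH) = √(2 × 6.85 × 56.3) = 27.77 m/s.
v_y0 = v₀ sin θ ⇒ v₀ = 27.77 / sin 69.8° = 29.59 m/s.

29.6 m/s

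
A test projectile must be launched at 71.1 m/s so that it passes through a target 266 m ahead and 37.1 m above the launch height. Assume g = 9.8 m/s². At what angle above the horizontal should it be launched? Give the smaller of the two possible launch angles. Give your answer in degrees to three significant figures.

Trajectory: y = x tanθ − g x² (1 + tan²θ)/(2v₀²). With x = 266, y = 37.1, v₀ = 71.1, g = 9.80:
68.58 tan²θ − 266 tanθ + (105.7) = 0.
tanθ = [266 ± √(266² − 4 × 68.58 × (105.7))] / (2 × 68.58) = (266 ± 204.4) / 137.2, giving tanθ = 0.4494 or 3.429.
θ = 24.20° or 73.74°; the smaller is 24.20°.

24.2°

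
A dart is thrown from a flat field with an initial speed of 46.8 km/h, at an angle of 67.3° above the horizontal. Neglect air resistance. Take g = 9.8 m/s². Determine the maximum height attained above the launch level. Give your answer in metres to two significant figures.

Convert: 46.8 km/h = 46.8/3.6 = 13.00 m/s.
Components: vₓ = 13.00 cos 67.3° = 5.017 m/s, v_y0 = 13.00 sin 67.3° = 11.99 m/s.
At the apex v_y = 0, so H = v_y0²/(2g) = 11.99²/19.60 = 7.338 m.

7.3 m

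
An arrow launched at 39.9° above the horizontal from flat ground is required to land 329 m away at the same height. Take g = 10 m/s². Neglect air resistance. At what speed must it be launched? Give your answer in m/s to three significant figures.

57.8 m/s

From R = (v₀² / g) sin 2θ: v₀ = √(gR / sin 2θ).
v₀ = √(10.0 × 329 / sin 79.80°) = √(3290 / 0.9842) = √3342.8 = 57.82 m/s.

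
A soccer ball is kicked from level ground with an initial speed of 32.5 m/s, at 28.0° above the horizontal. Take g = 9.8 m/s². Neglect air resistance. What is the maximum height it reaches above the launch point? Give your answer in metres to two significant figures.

12 m

Components: vₓ = 32.50 cos 28.0° = 28.70 m/s, v_y0 = 32.50 sin 28.0° = 15.26 m/s.
Peak height H = v_y0² / (2g) = 232.80 / 19.60 = 11.88 m.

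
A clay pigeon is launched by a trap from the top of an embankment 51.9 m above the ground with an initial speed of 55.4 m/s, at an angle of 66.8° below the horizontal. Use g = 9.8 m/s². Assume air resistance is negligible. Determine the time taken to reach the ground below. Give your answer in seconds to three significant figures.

0.935 s

Horizontal component vₓ = 55.40 cos 66.8° = 21.82 m/s; vertical v_y0 = −50.92 m/s (downward).
With up positive and y = 0 at the ground: y(t) = 51.9 + (−50.92) t − 4.900 t². Setting y = 0 and taking the positive root: t = [−50.92 + √(50.92² + 2·9.80·51.9)] / 9.80 = (−50.92 + 60.08) / 9.80 = 0.9351 s.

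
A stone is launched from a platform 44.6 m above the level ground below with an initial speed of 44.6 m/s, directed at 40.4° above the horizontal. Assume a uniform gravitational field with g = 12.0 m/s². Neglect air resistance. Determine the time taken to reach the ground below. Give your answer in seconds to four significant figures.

Components: vₓ = 44.60 cos 40.4° = 33.96 m/s, v_y0 = 44.60 sin 40.4° = 28.91 m/s.
The projectile lands when y = 44.6 + (28.91) t − ½·12.0·t² = 0. Positive root: t = (28.91 + √(28.91² + 2·12.0·44.6)) / 12.0 = (28.91 + 43.66) / 12.0 = 6.047 s.

6.047 s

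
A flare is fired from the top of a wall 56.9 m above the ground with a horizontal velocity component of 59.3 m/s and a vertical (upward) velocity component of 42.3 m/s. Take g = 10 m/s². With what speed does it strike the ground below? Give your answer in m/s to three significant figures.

80.3 m/s

With up positive and y = 0 at the ground: y(t) = 56.9 + (42.30) t − 5.000 t². Setting y = 0 and taking the positive root: t = [42.30 + √(42.30² + 2·10.0·56.9)] / 10.0 = (42.30 + 54.10) / 10.0 = 9.640 s.
Vertical velocity at impact: v_y = v_y0 − g t = 42.30 − 10.0 × 9.640 = −54.10 m/s.
Speed: |v| = √(vₓ² + v_y²) = √(59.30² + 54.10²) = 80.27 m/s.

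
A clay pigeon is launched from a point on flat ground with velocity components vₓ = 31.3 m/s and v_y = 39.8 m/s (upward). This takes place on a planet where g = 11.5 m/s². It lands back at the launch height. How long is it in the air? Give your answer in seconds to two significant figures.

Landing at launch height ⇒ T = 2 v_y0 / g = 2 × 39.80 / 11.5 = 6.922 s.

6.9 s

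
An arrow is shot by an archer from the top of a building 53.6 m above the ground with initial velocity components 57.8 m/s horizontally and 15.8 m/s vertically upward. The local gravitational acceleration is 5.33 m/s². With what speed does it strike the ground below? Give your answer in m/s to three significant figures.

The projectile lands when y = 53.6 + (15.80) t − ½·5.33·t² = 0. Positive root: t = (15.80 + √(15.80² + 2·5.33·53.6)) / 5.33 = (15.80 + 28.65) / 5.33 = 8.340 s.
Vertical velocity at impact: v_y = v_y0 − g t = 15.80 − 5.33 × 8.340 = −28.65 m/s.
Speed: |v| = √(vₓ² + v_y²) = √(57.80² + 28.65²) = 64.51 m/s.

64.5 m/s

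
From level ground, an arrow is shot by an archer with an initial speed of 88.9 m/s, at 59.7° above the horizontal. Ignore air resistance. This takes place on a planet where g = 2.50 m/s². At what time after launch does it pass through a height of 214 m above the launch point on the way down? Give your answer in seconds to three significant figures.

58.5 s

Components: vₓ = 88.90 cos 59.7° = 44.85 m/s, v_y0 = 88.90 sin 59.7° = 76.76 m/s.
Height y(t) = 76.76 t − 1.250 t² = 214 gives 1.250 t² − 76.76 t + 214 = 0.
Quadratic formula: t = (76.76 ± √4821.5) / 2.50 = (76.76 ± 69.44) / 2.50 → t = 2.928 s or 58.48 s.
The descending-branch root is 58.48 s.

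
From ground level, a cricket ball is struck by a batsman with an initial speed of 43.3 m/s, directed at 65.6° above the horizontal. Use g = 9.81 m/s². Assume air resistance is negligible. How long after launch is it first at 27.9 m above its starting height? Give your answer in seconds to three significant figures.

0.784 s

Horizontal component vₓ = 43.30 cos 65.6° = 17.89 m/s; vertical v_y0 = 43.30 sin 65.6° = 39.43 m/s.
Require v_y0 t − ½ g t² = 27.9, i.e. 4.905 t² − 39.43 t + 27.9 = 0.
Quadratic formula: t = (39.43 ± √1007.5) / 9.81 = (39.43 ± 31.74) / 9.81 → t = 0.7840 s or 7.255 s.
The first (ascending) time is 0.7840 s.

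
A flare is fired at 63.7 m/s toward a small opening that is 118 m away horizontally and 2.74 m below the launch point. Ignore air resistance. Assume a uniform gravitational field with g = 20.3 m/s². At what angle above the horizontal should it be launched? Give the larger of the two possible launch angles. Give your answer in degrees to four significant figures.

Trajectory: y = x tanθ − g x² (1 + tan²θ)/(2v₀²). With x = 118, y = −2.74, v₀ = 63.7, g = 20.3:
34.83 tan²θ − 118 tanθ + (32.09) = 0.
tanθ = [118 ± √(118² − 4 × 34.83 × (32.09))] / (2 × 34.83) = (118 ± 97.23) / 69.66, giving tanθ = 0.2982 or 3.090.
θ = 16.60° or 72.07°; the larger is 72.07°.

72.07°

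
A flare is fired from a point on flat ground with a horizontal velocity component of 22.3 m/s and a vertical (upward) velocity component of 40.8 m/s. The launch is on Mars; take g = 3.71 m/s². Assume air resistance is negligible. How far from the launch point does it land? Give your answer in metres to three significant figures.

490 m

Flight time T = 2 v_y0 / g = 21.99 s.
Horizontal distance R = vₓ T = 22.30 × 21.99 = 490.5 m.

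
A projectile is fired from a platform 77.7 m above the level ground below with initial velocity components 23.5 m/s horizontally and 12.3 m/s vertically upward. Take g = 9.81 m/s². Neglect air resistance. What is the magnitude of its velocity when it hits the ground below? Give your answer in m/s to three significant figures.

47.2 m/s

With up positive and y = 0 at the ground: y(t) = 77.7 + (12.30) t − 4.905 t². Setting y = 0 and taking the positive root: t = [12.30 + √(12.30² + 2·9.81·77.7)] / 9.81 = (12.30 + 40.94) / 9.81 = 5.427 s.
Vertical velocity at impact: v_y = v_y0 − g t = 12.30 − 9.81 × 5.427 = −40.94 m/s.
Speed: |v| = √(vₓ² + v_y²) = √(23.50² + 40.94²) = 47.20 m/s.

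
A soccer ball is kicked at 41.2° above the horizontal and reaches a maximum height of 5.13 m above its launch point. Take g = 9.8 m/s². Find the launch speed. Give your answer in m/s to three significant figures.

At the peak v_y = 0, so v_y0 = √(2gH) = √(2 × 9.80 × 5.13) = 10.03 m/s.
v_y0 = v₀ sin θ ⇒ v₀ = 10.03 / sin 41.2° = 15.22 m/s.

15.2 m/s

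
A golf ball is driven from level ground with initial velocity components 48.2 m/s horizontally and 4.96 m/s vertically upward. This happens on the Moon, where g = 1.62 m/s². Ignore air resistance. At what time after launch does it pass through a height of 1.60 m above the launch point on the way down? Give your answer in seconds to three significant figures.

5.78 s

Require v_y0 t − ½ g t² = 1.60, i.e. 0.8100 t² − 4.960 t + 1.60 = 0.
t = [4.960 ± √(4.960² − 2·1.62·1.60)] / 1.62 = (4.960 ± 4.407) / 1.62, so t = 0.3416 s or t = 5.782 s.
The descending-branch root is 5.782 s.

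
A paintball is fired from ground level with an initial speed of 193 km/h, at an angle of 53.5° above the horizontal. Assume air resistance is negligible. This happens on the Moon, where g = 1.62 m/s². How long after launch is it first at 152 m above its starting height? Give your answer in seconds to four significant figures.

3.798 s

Convert: 193 km/h = 193/3.6 = 53.61 m/s.
Horizontal component vₓ = 53.61 cos 53.5° = 31.89 m/s; vertical v_y0 = 53.61 sin 53.5° = 43.10 m/s.
Require v_y0 t − ½ g t² = 152, i.e. 0.8100 t² − 43.10 t + 152 = 0.
t = [43.10 ± √(43.10² − 2·1.62·152)] / 1.62 = (43.10 ± 36.94) / 1.62, so t = 3.798 s or t = 49.41 s.
The first (ascending) time is 3.798 s.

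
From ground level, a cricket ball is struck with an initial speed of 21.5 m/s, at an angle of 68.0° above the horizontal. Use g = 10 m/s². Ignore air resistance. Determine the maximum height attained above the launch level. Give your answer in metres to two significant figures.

20 m

Horizontal component vₓ = 21.50 cos 68.0° = 8.054 m/s; vertical v_y0 = 21.50 sin 68.0° = 19.93 m/s.
At the apex v_y = 0, so H = v_y0²/(2g) = 19.93²/20.00 = 19.87 m.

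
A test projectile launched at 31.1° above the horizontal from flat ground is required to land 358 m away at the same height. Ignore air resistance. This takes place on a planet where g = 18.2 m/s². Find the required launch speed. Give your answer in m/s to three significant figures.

Level-ground range: R = v₀² sin(2θ)/g, so v₀ = √(gR / sin 2θ).
v₀ = √(18.2 × 358 / sin 62.20°) = √(6516 / 0.8846) = √7365.7 = 85.82 m/s.

85.8 m/s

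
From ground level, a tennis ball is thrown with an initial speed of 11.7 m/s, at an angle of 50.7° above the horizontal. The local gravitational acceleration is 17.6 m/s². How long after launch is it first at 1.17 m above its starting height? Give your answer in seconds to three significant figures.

0.152 s

Horizontal component vₓ = 11.70 cos 50.7° = 7.411 m/s; vertical v_y0 = 11.70 sin 50.7° = 9.054 m/s.
Height y(t) = 9.054 t − 8.800 t² = 1.17 gives 8.800 t² − 9.054 t + 1.17 = 0.
Quadratic formula: t = (9.054 ± √40.790) / 17.6 = (9.054 ± 6.387) / 17.6 → t = 0.1515 s or 0.8773 s.
The first (ascending) time is 0.1515 s.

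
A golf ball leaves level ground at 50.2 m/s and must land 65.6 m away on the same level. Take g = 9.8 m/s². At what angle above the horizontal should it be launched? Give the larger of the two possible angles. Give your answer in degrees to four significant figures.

From R = (v₀²/g) sin 2θ: sin 2θ = 9.80 × 65.6 / 2520.0 = 0.2551.
2θ = 14.78° or 180° − 14.78° = 165.2°, so θ = 7.390° or 82.61°.
The larger angle is 82.61°.

82.61°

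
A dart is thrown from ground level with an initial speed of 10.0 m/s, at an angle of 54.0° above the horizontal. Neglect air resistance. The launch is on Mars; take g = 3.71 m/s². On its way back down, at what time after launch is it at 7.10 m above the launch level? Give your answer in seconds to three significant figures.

Resolve: vₓ = 10.00 cos 54.0° = 5.878 m/s and v_y0 = 10.00 sin 54.0° = 8.090 m/s.
Set y = v_y0 t − ½ g t² = 7.10: 1.855 t² − 8.090 t + 7.10 = 0.
Quadratic formula: t = (8.090 ± √12.769) / 3.71 = (8.090 ± 3.573) / 3.71 → t = 1.217 s or 3.144 s.
The descending-branch root is 3.144 s.

3.14 s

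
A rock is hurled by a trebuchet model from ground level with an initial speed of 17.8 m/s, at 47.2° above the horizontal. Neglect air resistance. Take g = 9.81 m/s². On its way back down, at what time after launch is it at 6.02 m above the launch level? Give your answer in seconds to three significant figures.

2.07 s

Components: vₓ = 17.80 cos 47.2° = 12.09 m/s, v_y0 = 17.80 sin 47.2° = 13.06 m/s.
Height y(t) = 13.06 t − 4.905 t² = 6.02 gives 4.905 t² − 13.06 t + 6.02 = 0.
Quadratic formula: t = (13.06 ± √52.461) / 9.81 = (13.06 ± 7.243) / 9.81 → t = 0.5930 s or 2.070 s.
The descending-branch root is 2.070 s.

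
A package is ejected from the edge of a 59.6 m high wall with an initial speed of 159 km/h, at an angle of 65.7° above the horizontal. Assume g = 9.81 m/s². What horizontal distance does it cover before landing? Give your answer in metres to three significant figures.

Convert: 159 km/h = 159/3.6 = 44.17 m/s.
Horizontal component vₓ = 44.17 cos 65.7° = 18.18 m/s; vertical v_y0 = 44.17 sin 65.7° = 40.25 m/s.
The projectile lands when y = 59.6 + (40.25) t − ½·9.81·t² = 0. Positive root: t = (40.25 + √(40.25² + 2·9.81·59.6)) / 9.81 = (40.25 + 52.82) / 9.81 = 9.487 s.
Horizontal distance: R = vₓ t = 18.18 × 9.487 = 172.4 m.

172 m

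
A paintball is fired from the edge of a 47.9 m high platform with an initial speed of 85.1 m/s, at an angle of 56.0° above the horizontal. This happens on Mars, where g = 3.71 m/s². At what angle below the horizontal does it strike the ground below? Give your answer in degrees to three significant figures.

56.9°

Resolve: vₓ = 85.10 cos 56.0° = 47.59 m/s and v_y0 = 85.10 sin 56.0° = 70.55 m/s.
With up positive and y = 0 at the ground: y(t) = 47.9 + (70.55) t − 1.855 t². Setting y = 0 and taking the positive root: t = [70.55 + √(70.55² + 2·3.71·47.9)] / 3.71 = (70.55 + 73.03) / 3.71 = 38.70 s.
At impact: v_y = v_y0 − g t = −73.03 m/s; vₓ = 47.59 m/s.
Angle below horizontal: arctan(|v_y|/vₓ) = arctan(73.03/47.59) = 56.91°.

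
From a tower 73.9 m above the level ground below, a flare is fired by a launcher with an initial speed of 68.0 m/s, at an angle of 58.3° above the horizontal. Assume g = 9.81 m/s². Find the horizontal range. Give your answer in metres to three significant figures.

463 m

Resolve: vₓ = 68.00 cos 58.3° = 35.73 m/s and v_y0 = 68.00 sin 58.3° = 57.86 m/s.
With up positive and y = 0 at the ground: y(t) = 73.9 + (57.86) t − 4.905 t². Setting y = 0 and taking the positive root: t = [57.86 + √(57.86² + 2·9.81·73.9)] / 9.81 = (57.86 + 69.26) / 9.81 = 12.96 s.
Horizontal distance: R = vₓ t = 35.73 × 12.96 = 463.0 m.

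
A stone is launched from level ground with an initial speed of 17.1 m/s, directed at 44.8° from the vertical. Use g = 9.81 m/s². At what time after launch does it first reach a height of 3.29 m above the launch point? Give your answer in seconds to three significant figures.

0.310 s

Components: vₓ = 17.10 sin 44.8° = 12.05 m/s, v_y0 = 17.10 cos 44.8° = 12.13 m/s.
Height y(t) = 12.13 t − 4.905 t² = 3.29 gives 4.905 t² − 12.13 t + 3.29 = 0.
Quadratic formula: t = (12.13 ± √82.676) / 9.81 = (12.13 ± 9.093) / 9.81 → t = 0.3100 s or 2.164 s.
The first (ascending) time is 0.3100 s.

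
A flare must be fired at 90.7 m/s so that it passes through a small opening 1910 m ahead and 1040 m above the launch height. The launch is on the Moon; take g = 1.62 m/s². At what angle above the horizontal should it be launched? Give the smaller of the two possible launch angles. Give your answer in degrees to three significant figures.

41.3°

Trajectory: y = x tanθ − g x² (1 + tan²θ)/(2v₀²). With x = 1910, y = 1040, v₀ = 90.7, g = 1.62:
359.2 tan²θ − 1910 tanθ + (1399) = 0.
tanθ = [1910 ± √(1910² − 4 × 359.2 × (1399))] / (2 × 359.2) = (1910 ± 1280) / 718.4, giving tanθ = 0.8773 or 4.440.
θ = 41.26° or 77.31°; the smaller is 41.26°.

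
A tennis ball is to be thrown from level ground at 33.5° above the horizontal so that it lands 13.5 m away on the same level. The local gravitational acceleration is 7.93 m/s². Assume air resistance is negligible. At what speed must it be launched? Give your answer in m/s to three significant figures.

From R = (v₀² / g) sin 2θ: v₀ = √(gR / sin 2θ).
v₀ = √(7.93 × 13.5 / sin 67.00°) = √(107.1 / 0.9205) = √116.30 = 10.78 m/s.

10.8 m/s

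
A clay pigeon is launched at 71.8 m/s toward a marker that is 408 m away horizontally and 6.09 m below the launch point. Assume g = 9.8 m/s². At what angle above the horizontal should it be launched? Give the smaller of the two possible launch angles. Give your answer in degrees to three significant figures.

24.3°

Trajectory: y = x tanθ − g x² (1 + tan²θ)/(2v₀²). With x = 408, y = −6.09, v₀ = 71.8, g = 9.80:
158.2 tan²θ − 408 tanθ + (152.1) = 0.
tanθ = [408 ± √(408² − 4 × 158.2 × (152.1))] / (2 × 158.2) = (408 ± 264.9) / 316.4, giving tanθ = 0.4522 or 2.126.
θ = 24.33° or 64.81°; the smaller is 24.33°.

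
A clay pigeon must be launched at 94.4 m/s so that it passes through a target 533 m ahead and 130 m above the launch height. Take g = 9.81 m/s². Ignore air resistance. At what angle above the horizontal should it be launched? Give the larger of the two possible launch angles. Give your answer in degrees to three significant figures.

70.0°

Trajectory: y = x tanθ − g x² (1 + tan²θ)/(2v₀²). With x = 533, y = 130, v₀ = 94.4, g = 9.81:
156.4 tan²θ − 533 tanθ + (286.4) = 0.
tanθ = [533 ± √(533² − 4 × 156.4 × (286.4))] / (2 × 156.4) = (533 ± 324.0) / 312.7, giving tanθ = 0.6683 or 2.740.
θ = 33.76° or 69.95°; the larger is 69.95°.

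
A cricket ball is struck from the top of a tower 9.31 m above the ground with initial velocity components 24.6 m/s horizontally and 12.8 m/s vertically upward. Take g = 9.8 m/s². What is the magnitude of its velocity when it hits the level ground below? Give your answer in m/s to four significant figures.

30.85 m/s

Vertical motion (up positive, ground at y = 0): 4.900 t² − (12.80) t − 9.31 = 0, so t = (12.80 + √(12.80² + 2·9.80·9.31)) / 9.80 = (12.80 + 18.61) / 9.80 = 3.205 s.
Vertical velocity at impact: v_y = v_y0 − g t = 12.80 − 9.80 × 3.205 = −18.61 m/s.
Speed: |v| = √(vₓ² + v_y²) = √(24.60² + 18.61²) = 30.85 m/s.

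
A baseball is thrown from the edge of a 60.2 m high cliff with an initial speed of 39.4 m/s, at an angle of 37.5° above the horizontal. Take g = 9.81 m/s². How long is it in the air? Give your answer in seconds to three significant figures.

Components: vₓ = 39.40 cos 37.5° = 31.26 m/s, v_y0 = 39.40 sin 37.5° = 23.99 m/s.
With up positive and y = 0 at the ground: y(t) = 60.2 + (23.99) t − 4.905 t². Setting y = 0 and taking the positive root: t = [23.99 + √(23.99² + 2·9.81·60.2)] / 9.81 = (23.99 + 41.91) / 9.81 = 6.717 s.

6.72 s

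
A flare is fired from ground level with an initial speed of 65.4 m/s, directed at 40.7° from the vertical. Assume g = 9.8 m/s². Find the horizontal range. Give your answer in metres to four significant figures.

431.5 m

vₓ = 65.40 sin 40.7° = 42.65 m/s; v_y0 = 65.40 cos 40.7° = 49.58 m/s.
Time aloft: T = 2 v_y0 / g = 2 × 49.58 / 9.80 = 10.12 s.
Horizontal distance R = vₓ T = 42.65 × 10.12 = 431.5 m.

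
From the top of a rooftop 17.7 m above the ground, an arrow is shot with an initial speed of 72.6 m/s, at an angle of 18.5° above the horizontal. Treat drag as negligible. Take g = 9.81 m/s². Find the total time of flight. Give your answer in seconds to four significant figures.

Components: vₓ = 72.60 cos 18.5° = 68.85 m/s, v_y0 = 72.60 sin 18.5° = 23.04 m/s.
With up positive and y = 0 at the ground: y(t) = 17.7 + (23.04) t − 4.905 t². Setting y = 0 and taking the positive root: t = [23.04 + √(23.04² + 2·9.81·17.7)] / 9.81 = (23.04 + 29.63) / 9.81 = 5.369 s.

5.369 s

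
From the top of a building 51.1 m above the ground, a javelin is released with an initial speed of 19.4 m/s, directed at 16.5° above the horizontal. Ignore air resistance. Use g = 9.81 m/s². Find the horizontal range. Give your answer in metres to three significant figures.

Components: vₓ = 19.40 cos 16.5° = 18.60 m/s, v_y0 = 19.40 sin 16.5° = 5.510 m/s.
Vertical motion (up positive, ground at y = 0): 4.905 t² − (5.510) t − 51.1 = 0, so t = (5.510 + √(5.510² + 2·9.81·51.1)) / 9.81 = (5.510 + 32.14) / 9.81 = 3.838 s.
Horizontal distance: R = vₓ t = 18.60 × 3.838 = 71.39 m.

71.4 m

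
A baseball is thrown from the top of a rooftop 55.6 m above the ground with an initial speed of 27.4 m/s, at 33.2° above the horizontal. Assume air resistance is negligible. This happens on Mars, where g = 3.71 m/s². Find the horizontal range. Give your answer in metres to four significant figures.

Horizontal component vₓ = 27.40 cos 33.2° = 22.93 m/s; vertical v_y0 = 27.40 sin 33.2° = 15.00 m/s.
With up positive and y = 0 at the ground: y(t) = 55.6 + (15.00) t − 1.855 t². Setting y = 0 and taking the positive root: t = [15.00 + √(15.00² + 2·3.71·55.6)] / 3.71 = (15.00 + 25.25) / 3.71 = 10.85 s.
Horizontal distance: R = vₓ t = 22.93 × 10.85 = 248.8 m.

248.8 m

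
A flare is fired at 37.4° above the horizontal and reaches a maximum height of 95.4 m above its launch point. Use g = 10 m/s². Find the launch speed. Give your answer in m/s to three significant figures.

71.9 m/s

At the peak v_y = 0, so v_y0 = √(2gH) = √(2 × 10.0 × 95.4) = 43.68 m/s.
v_y0 = v₀ sin θ ⇒ v₀ = 43.68 / sin 37.4° = 71.92 m/s.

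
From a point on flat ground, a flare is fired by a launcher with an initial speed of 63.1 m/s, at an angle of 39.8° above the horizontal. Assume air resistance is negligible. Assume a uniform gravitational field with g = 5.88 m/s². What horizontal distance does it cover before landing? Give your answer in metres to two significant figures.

Horizontal component vₓ = 63.10 cos 39.8° = 48.48 m/s; vertical v_y0 = 63.10 sin 39.8° = 40.39 m/s.
Time aloft: T = 2 v_y0 / g = 2 × 40.39 / 5.88 = 13.74 s.
Horizontal distance R = vₓ T = 48.48 × 13.74 = 666.0 m.

670 m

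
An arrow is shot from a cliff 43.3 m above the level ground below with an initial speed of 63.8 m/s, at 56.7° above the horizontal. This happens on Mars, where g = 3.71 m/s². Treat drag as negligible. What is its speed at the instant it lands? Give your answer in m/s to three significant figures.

66.3 m/s

vₓ = 63.80 cos 56.7° = 35.03 m/s; v_y0 = 63.80 sin 56.7° = 53.32 m/s.
Vertical motion (up positive, ground at y = 0): 1.855 t² − (53.32) t − 43.3 = 0, so t = (53.32 + √(53.32² + 2·3.71·43.3)) / 3.71 = (53.32 + 56.26) / 3.71 = 29.54 s.
Vertical velocity at impact: v_y = v_y0 − g t = 53.32 − 3.71 × 29.54 = −56.26 m/s.
Speed: |v| = √(vₓ² + v_y²) = √(35.03² + 56.26²) = 66.27 m/s.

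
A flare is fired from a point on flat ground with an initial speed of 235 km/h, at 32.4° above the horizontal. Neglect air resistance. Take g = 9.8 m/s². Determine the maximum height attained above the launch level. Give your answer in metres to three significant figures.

62.4 m

Convert: 235 km/h = 235/3.6 = 65.28 m/s.
Components: vₓ = 65.28 cos 32.4° = 55.12 m/s, v_y0 = 65.28 sin 32.4° = 34.98 m/s.
Peak height H = v_y0² / (2g) = 1223.4 / 19.60 = 62.42 m.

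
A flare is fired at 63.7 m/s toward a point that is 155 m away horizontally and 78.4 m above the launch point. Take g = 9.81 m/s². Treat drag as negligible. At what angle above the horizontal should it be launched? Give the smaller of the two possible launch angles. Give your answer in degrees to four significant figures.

39.31°

Trajectory: y = x tanθ − g x² (1 + tan²θ)/(2v₀²). With x = 155, y = 78.4, v₀ = 63.7, g = 9.81:
29.04 tan²θ − 155 tanθ + (107.4) = 0.
tanθ = [155 ± √(155² − 4 × 29.04 × (107.4))] / (2 × 29.04) = (155 ± 107.4) / 58.08, giving tanθ = 0.8188 or 4.518.
θ = 39.31° or 77.52°; the smaller is 39.31°.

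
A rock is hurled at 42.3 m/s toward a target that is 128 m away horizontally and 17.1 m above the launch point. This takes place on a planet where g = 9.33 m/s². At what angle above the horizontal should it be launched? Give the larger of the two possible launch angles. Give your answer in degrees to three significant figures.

Trajectory: y = x tanθ − g x² (1 + tan²θ)/(2v₀²). With x = 128, y = 17.1, v₀ = 42.3, g = 9.33:
42.72 tan²θ − 128 tanθ + (59.82) = 0.
tanθ = [128 ± √(128² − 4 × 42.72 × (59.82))] / (2 × 42.72) = (128 ± 78.51) / 85.43, giving tanθ = 0.5793 or 2.417.
θ = 30.08° or 67.53°; the larger is 67.53°.

67.5°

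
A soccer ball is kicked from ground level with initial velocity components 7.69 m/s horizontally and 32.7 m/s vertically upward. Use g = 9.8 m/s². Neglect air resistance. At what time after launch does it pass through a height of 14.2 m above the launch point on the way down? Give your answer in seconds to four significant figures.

6.207 s

Height y(t) = 32.70 t − 4.900 t² = 14.2 gives 4.900 t² − 32.70 t + 14.2 = 0.
Quadratic formula: t = (32.70 ± √790.97) / 9.80 = (32.70 ± 28.12) / 9.80 → t = 0.4669 s or 6.207 s.
The descending-branch root is 6.207 s.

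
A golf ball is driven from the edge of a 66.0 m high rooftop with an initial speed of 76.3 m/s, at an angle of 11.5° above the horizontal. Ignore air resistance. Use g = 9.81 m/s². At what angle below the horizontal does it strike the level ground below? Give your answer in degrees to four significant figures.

27.59°

Horizontal component vₓ = 76.30 cos 11.5° = 74.77 m/s; vertical v_y0 = 76.30 sin 11.5° = 15.21 m/s.
With up positive and y = 0 at the ground: y(t) = 66.0 + (15.21) t − 4.905 t². Setting y = 0 and taking the positive root: t = [15.21 + √(15.21² + 2·9.81·66.0)] / 9.81 = (15.21 + 39.07) / 9.81 = 5.533 s.
At impact: v_y = v_y0 − g t = −39.07 m/s; vₓ = 74.77 m/s.
Angle below horizontal: arctan(|v_y|/vₓ) = arctan(39.07/74.77) = 27.59°.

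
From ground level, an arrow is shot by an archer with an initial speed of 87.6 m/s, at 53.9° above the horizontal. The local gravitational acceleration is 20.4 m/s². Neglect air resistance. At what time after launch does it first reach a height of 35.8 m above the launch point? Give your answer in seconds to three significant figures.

Components: vₓ = 87.60 cos 53.9° = 51.61 m/s, v_y0 = 87.60 sin 53.9° = 70.78 m/s.
Require v_y0 t − ½ g t² = 35.8, i.e. 10.20 t² − 70.78 t + 35.8 = 0.
Quadratic formula: t = (70.78 ± √3549.2) / 20.4 = (70.78 ± 59.57) / 20.4 → t = 0.5493 s or 6.390 s.
The first (ascending) time is 0.5493 s.

0.549 s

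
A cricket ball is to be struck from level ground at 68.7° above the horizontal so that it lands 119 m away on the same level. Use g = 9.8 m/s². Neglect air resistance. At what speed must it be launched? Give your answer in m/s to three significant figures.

41.5 m/s

Level-ground range: R = v₀² sin(2θ)/g, so v₀ = √(gR / sin 2θ).
v₀ = √(9.80 × 119 / sin 137.4°) = √(1166 / 0.6769) = √1722.9 = 41.51 m/s.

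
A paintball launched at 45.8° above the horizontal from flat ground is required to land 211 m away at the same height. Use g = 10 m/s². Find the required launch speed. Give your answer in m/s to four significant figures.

45.94 m/s

Level-ground range: R = v₀² sin(2θ)/g, so v₀ = √(gR / sin 2θ).
v₀ = √(10.0 × 211 / sin 91.60°) = √(2110 / 0.9996) = √2110.8 = 45.94 m/s.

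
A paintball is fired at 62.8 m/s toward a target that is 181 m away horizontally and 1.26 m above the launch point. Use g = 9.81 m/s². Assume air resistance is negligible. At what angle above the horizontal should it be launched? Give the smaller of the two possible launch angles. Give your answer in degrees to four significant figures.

13.80°

Trajectory: y = x tanθ − g x² (1 + tan²θ)/(2v₀²). With x = 181, y = 1.26, v₀ = 62.8, g = 9.81:
40.75 tan²θ − 181 tanθ + (42.01) = 0.
tanθ = [181 ± √(181² − 4 × 40.75 × (42.01))] / (2 × 40.75) = (181 ± 161.0) / 81.49, giving tanθ = 0.2457 or 4.197.
θ = 13.80° or 76.60°; the smaller is 13.80°.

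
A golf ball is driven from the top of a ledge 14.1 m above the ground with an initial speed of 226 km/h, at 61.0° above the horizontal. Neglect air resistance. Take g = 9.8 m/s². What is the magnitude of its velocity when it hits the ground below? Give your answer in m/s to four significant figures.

Convert: 226 km/h = 226/3.6 = 62.78 m/s.
Components: vₓ = 62.78 cos 61.0° = 30.44 m/s, v_y0 = 62.78 sin 61.0° = 54.91 m/s.
Vertical motion (up positive, ground at y = 0): 4.900 t² − (54.91) t − 14.1 = 0, so t = (54.91 + √(54.91² + 2·9.80·14.1)) / 9.80 = (54.91 + 57.37) / 9.80 = 11.46 s.
Vertical velocity at impact: v_y = v_y0 − g t = 54.91 − 9.80 × 11.46 = −57.37 m/s.
Speed: |v| = √(vₓ² + v_y²) = √(30.44² + 57.37²) = 64.94 m/s.

64.94 m/s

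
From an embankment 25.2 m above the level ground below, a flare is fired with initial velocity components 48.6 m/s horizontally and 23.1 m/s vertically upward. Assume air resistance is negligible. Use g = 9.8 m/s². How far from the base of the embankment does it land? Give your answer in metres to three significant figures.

274 m

The projectile lands when y = 25.2 + (23.10) t − ½·9.80·t² = 0. Positive root: t = (23.10 + √(23.10² + 2·9.80·25.2)) / 9.80 = (23.10 + 32.06) / 9.80 = 5.628 s.
Horizontal distance: R = vₓ t = 48.60 × 5.628 = 273.5 m.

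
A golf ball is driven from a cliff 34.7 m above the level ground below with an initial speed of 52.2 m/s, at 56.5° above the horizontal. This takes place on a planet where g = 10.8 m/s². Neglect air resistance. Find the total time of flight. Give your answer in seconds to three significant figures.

8.79 s

vₓ = 52.20 cos 56.5° = 28.81 m/s; v_y0 = 52.20 sin 56.5° = 43.53 m/s.
With up positive and y = 0 at the ground: y(t) = 34.7 + (43.53) t − 5.400 t². Setting y = 0 and taking the positive root: t = [43.53 + √(43.53² + 2·10.8·34.7)] / 10.8 = (43.53 + 51.42) / 10.8 = 8.792 s.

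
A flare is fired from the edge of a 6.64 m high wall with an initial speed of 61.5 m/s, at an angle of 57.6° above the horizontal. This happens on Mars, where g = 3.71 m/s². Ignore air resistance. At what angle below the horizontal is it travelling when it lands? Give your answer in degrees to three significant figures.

57.8°

Horizontal component vₓ = 61.50 cos 57.6° = 32.95 m/s; vertical v_y0 = 61.50 sin 57.6° = 51.93 m/s.
The projectile lands when y = 6.64 + (51.93) t − ½·3.71·t² = 0. Positive root: t = (51.93 + √(51.93² + 2·3.71·6.64)) / 3.71 = (51.93 + 52.40) / 3.71 = 28.12 s.
At impact: v_y = v_y0 − g t = −52.40 m/s; vₓ = 32.95 m/s.
Angle below horizontal: arctan(|v_y|/vₓ) = arctan(52.40/32.95) = 57.83°.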